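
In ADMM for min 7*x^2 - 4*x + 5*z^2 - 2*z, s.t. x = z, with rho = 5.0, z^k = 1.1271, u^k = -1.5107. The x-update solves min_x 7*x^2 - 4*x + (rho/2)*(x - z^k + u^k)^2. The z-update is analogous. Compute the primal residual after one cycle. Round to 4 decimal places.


ADMM iteration with rho = 5.0, z^k = 1.1271, u^k = -1.5107
Step 1: x-update.
Minimize 7*x^2 - 4*x + (5.0/2)*(x - 1.1271 - 1.5107)^2
FOC: (2*7 + 5.0)*x = 4 + 5.0*(1.1271 + 1.5107)
x^{k+1} = 0.9047
Step 2: z-update.
Minimize 5*z^2 - 2*z + (5.0/2)*(0.9047 - z - 1.5107)^2
FOC: (2*5 + 5.0)*z = 2 + 5.0*(0.9047 - 1.5107)
z^{k+1} = -0.0687
Step 3: u-update.
u^{k+1} = -1.5107 + 0.9047 + 0.0687 = -0.5373
Step 4: Primal residual = |0.9047 + 0.0687| = 0.9734


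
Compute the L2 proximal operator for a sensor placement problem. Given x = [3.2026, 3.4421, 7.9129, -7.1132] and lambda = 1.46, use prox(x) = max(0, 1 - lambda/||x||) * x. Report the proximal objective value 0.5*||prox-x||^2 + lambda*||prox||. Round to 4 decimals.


Step 1: Compute ||x||.
||x|| = 11.6326
Step 2: Compute scaling factor.
scale = max(0, 1 - 1.46/11.6326) = 0.8745
Step 3: prox(x) = [2.8006, 3.0101, 6.9198, -6.2204]
||prox(x)|| = 10.1726
Step 4: Proximal objective.
0.5*||prox-x||^2 = 1.0658
lambda*||prox|| = 14.852
Total = 15.9177


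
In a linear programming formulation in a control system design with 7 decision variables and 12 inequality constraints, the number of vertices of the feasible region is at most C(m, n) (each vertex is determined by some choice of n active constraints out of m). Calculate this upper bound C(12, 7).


Each vertex corresponds to some choice of n active constraints out of m, so the number of vertices is at most C(m, n) = m! / (n!(m-n)!).
m = 12, n = 7
Numerator: 12 * 11 * 10 * 9 * 8 * 7 * 6
Denominator: 7! = 5040
C(12, 7) = 792


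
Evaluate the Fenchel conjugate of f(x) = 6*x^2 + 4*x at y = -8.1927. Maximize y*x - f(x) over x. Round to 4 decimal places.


f*(y) = sup_x {y*x - a*x^2 - b*x} = sup_x {(y-b)*x - a*x^2}
FOC: (y - b) - 2a*x = 0 => x* = (y - b)/(2a)
x* = (-8.1927 - 4)/(2*6) = -1.0161
f*(-8.1927) = (y-b)^2/(4a) = (-8.1927 - 4)^2/(4*6)
= 148.6619/24 = 6.1942


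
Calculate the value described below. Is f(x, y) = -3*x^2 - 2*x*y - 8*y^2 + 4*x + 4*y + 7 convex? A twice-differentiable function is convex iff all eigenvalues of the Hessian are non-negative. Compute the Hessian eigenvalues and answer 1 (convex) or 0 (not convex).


The Hessian of f(x,y) = -3*x^2 - 2*x*y - 8*y^2 + 4*x + 4*y + 7 is:
H = [[-6, -2], [-2, -16]]
Trace = -6 - 16 = -22
Determinant = -6*-16 - (-2)^2 = 92
Discriminant = (-22)^2 - 4*92 = 116.0
Eigenvalues: lambda_1 = -16.3852, lambda_2 = -5.6148
The function is not convex.

0


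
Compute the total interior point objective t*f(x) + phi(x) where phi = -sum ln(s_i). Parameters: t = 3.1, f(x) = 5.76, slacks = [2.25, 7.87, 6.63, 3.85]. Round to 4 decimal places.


Step 1: Compute log-barrier.
ln values: [0.8109, 2.0631, 1.8916, 1.3481]
phi = -(0.8109 + 2.0631 + 1.8916 + 1.3481) = -6.1137
Step 2: Compute augmented objective.
t*f(x) = 3.1*5.76 = 17.856
Total = 17.856 - 6.1137 = 11.7423


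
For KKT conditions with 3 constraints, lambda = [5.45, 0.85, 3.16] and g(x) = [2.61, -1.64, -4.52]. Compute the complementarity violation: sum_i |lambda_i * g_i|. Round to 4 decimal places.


KKT complementary slackness check:
lambda_1 * g_1 = 5.45 * 2.61 = 14.2245
lambda_2 * g_2 = 0.85 * -1.64 = -1.394
lambda_3 * g_3 = 3.16 * -4.52 = -14.2832
Total violation = 14.2245 + 1.394 + 14.2832 = 29.9017


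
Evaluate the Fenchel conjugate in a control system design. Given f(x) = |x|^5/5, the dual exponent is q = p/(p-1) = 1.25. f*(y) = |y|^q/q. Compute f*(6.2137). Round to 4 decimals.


The conjugate exponent q satisfies 1/p + 1/q = 1.
p = 5, so q = 5/(5 - 1) = 1.25
|y|^q = 6.2137^1.25 = 9.8104
f*(6.2137) = 9.8104 / 1.25 = 7.8483


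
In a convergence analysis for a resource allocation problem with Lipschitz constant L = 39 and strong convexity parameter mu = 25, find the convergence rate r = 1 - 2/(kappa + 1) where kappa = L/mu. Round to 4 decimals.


Step 1: Compute the condition number.
kappa = L/mu = 39/25 = 1.56
Step 2: Compute the convergence rate.
r = 1 - 2/(kappa + 1) = 1 - 2*mu/(L + mu) = (L - mu)/(L + mu) = 14/64 = 0.2188


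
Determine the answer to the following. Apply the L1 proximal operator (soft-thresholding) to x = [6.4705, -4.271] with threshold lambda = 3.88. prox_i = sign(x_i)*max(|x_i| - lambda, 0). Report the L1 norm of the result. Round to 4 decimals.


Soft-thresholding with lambda = 3.88:
prox(6.4705) = sign(6.4705)*max(|6.4705| - 3.88, 0) = 2.5905
prox(-4.271) = sign(-4.271)*max(|-4.271| - 3.88, 0) = -0.391
prox(x) = [2.5905, -0.391]
||prox(x)||_1 = 2.5905 + 0.391 = 2.9815


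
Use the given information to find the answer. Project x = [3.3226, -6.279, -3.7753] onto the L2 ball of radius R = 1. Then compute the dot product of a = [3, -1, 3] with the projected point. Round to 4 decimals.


Step 1: Compute ||x|| (intermediates to 6 decimals).
||x|| = sqrt(3.3226^2 + (-6.279)^2 + (-3.7753)^2) = 8.044775
Step 2: Project.
Since ||x|| > R, scale = R/||x|| = 1/8.044775 = 0.124304, proj(x) = scale * x
proj(x) = [0.413012, -0.780505, -0.469285]
Step 3: Dot product.
a^T * proj(x) = 3*0.413012 - 1*(-0.780505) + 3*(-0.469285) = 0.6117


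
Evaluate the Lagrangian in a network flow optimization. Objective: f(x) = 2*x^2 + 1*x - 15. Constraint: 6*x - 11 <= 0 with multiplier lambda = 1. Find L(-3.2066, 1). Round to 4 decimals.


Step 1: Evaluate f(x).
f(-3.2066) = 2*(-3.2066)^2 + 1*(-3.2066) - 15 = 2.358
Step 2: Evaluate g(x).
g(-3.2066) = 6*-3.2066 - 11 = -30.2396
Step 3: Compute Lagrangian.
L = 2.358 + 1*-30.2396 = -27.8816


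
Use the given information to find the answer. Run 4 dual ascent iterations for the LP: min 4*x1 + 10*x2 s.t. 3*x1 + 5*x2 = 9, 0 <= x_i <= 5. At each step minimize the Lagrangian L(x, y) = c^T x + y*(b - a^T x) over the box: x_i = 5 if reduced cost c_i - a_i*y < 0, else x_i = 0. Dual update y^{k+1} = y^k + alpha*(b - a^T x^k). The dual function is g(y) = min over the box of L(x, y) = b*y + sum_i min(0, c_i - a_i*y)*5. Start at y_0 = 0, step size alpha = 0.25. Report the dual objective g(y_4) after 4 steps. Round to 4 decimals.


Dual ascent for LP: min 4*x1 + 10*x2, 3*x1 + 5*x2 = 9, 0 <= x_i <= 5
Step 1: y^k = 0.0, reduced costs: (4.0, 10.0)
  x^k = (0.0, 0.0), subgradient = b - a^T x = 9.0
  y^{k+1} = 0.0 + 0.25*9.0 = 2.25
Step 2: y^k = 2.25, reduced costs: (-2.75, -1.25)
  x^k = (5.0, 5.0), subgradient = b - a^T x = -31.0
  y^{k+1} = 2.25 + 0.25*-31.0 = -5.5
Step 3: y^k = -5.5, reduced costs: (20.5, 37.5)
  x^k = (0.0, 0.0), subgradient = b - a^T x = 9.0
  y^{k+1} = -5.5 + 0.25*9.0 = -3.25
Step 4: y^k = -3.25, reduced costs: (13.75, 26.25)
  x^k = (0.0, 0.0), subgradient = b - a^T x = 9.0
  y^{k+1} = -3.25 + 0.25*9.0 = -1.0
Dual objective at y_4 = -1.0: reduced costs (7.0, 15.0), box minimizer x = (0.0, 0.0)
g(y_4) = b*y + (c1 - a1*y)*x1 + (c2 - a2*y)*x2 = 9*(-1.0) + 7.0*0.0 + 15.0*0.0 = -9.0 + 0.0 + 0.0 = -9.0


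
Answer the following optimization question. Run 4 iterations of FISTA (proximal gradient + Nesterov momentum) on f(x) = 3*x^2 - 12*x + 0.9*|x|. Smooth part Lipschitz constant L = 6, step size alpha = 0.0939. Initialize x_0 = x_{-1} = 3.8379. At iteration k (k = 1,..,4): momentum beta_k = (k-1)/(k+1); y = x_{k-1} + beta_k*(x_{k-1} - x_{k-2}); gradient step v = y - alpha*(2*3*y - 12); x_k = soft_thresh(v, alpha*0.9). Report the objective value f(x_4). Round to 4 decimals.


FISTA on f(x) = 3*x^2 - 12*x + 0.9*|x|
L = 6, alpha = 0.0939
Iteration 1: beta = 0.0, y = 3.8379 + 0.0*(3.8379 - 3.8379) = 3.8379
  grad(y) = 11.0274, v = y - alpha*grad = 2.8024
  prox(v) = soft_thresh(2.8024, 0.0845) = 2.7179
Iteration 2: beta = 0.3333, y = 2.7179 + 0.3333*(2.7179 - 3.8379) = 2.3446
  grad(y) = 2.0675, v = y - alpha*grad = 2.1504
  prox(v) = soft_thresh(2.1504, 0.0845) = 2.0659
Iteration 3: beta = 0.5, y = 2.0659 + 0.5*(2.0659 - 2.7179) = 1.7399
  grad(y) = -1.5603, v = y - alpha*grad = 1.8865
  prox(v) = soft_thresh(1.8865, 0.0845) = 1.802
Iteration 4: beta = 0.6, y = 1.802 + 0.6*(1.802 - 2.0659) = 1.6436
  grad(y) = -2.1386, v = y - alpha*grad = 1.8444
  prox(v) = soft_thresh(1.8444, 0.0845) = 1.7599
f(x_4) = 3*1.7599^2 - 12*1.7599 + 0.9*|1.7599| = -10.2431


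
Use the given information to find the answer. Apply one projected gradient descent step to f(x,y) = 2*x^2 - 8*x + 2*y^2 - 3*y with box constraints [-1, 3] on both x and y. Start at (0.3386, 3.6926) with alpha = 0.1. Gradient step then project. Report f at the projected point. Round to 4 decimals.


Step 1: Compute gradient at (0.3386, 3.6926).
grad_x = 2*2*0.3386 - 8 = -6.6456
grad_y = 2*2*3.6926 - 3 = 11.7704
Step 2: Gradient step.
x_raw = 0.3386 - 0.1*-6.6456 = 1.0032
y_raw = 3.6926 - 0.1*11.7704 = 2.5156
Step 3: Project onto [-1, 3].
x_proj = clip(1.0032) = 1.0032
y_proj = clip(2.5156) = 2.5156
Step 4: Evaluate f.
f(1.0032, 2.5156) = -0.9032


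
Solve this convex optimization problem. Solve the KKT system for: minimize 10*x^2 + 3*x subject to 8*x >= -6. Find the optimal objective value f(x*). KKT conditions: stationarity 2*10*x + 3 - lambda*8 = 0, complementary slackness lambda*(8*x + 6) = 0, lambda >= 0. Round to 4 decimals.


Step 1: Try lambda = 0 (constraint inactive).
Stationarity: 2*10*x + 3 = 0
x* = -3/(2*10) = -0.15
Check constraint: 8*-0.15 = -1.2 >= -6 -- satisfied.
Step 2: Compute optimal value.
f(x*) = 10*(-0.15)^2 + 3*(-0.15) = -0.225


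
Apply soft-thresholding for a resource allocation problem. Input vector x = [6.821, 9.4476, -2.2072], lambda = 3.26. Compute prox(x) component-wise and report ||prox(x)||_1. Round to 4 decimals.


Soft-thresholding with lambda = 3.26:
prox(6.821) = sign(6.821)*max(|6.821| - 3.26, 0) = 3.561
prox(9.4476) = sign(9.4476)*max(|9.4476| - 3.26, 0) = 6.1876
prox(-2.2072) = sign(-2.2072)*max(|-2.2072| - 3.26, 0) = 0.0
prox(x) = [3.561, 6.1876, 0.0]
||prox(x)||_1 = 3.561 + 6.1876 + 0.0 = 9.7486


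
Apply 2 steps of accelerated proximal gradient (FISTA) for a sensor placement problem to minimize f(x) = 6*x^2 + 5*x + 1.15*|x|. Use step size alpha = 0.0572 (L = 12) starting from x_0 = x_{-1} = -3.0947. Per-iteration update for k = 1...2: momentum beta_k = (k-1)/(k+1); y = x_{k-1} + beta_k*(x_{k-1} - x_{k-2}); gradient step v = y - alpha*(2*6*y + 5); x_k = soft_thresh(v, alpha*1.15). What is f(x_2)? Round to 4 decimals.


FISTA on f(x) = 6*x^2 + 5*x + 1.15*|x|
L = 12, alpha = 0.0572
Iteration 1: beta = 0.0, y = -3.0947 + 0.0*(-3.0947 + 3.0947) = -3.0947
  grad(y) = -32.1364, v = y - alpha*grad = -1.2565
  prox(v) = soft_thresh(-1.2565, 0.0658) = -1.1907
Iteration 2: beta = 0.3333, y = -1.1907 + 0.3333*(-1.1907 + 3.0947) = -0.5561
  grad(y) = -1.6727, v = y - alpha*grad = -0.4604
  prox(v) = soft_thresh(-0.4604, 0.0658) = -0.3946
f(x_2) = 6*(-0.3946)^2 + 5*(-0.3946) + 1.15*|-0.3946| = -0.585


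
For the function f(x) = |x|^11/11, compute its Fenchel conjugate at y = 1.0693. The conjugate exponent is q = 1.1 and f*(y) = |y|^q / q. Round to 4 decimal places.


The conjugate exponent q satisfies 1/p + 1/q = 1.
p = 11, so q = 11/(11 - 1) = 1.1
|y|^q = 1.0693^1.1 = 1.0765
f*(1.0693) = 1.0765 / 1.1 = 0.9786


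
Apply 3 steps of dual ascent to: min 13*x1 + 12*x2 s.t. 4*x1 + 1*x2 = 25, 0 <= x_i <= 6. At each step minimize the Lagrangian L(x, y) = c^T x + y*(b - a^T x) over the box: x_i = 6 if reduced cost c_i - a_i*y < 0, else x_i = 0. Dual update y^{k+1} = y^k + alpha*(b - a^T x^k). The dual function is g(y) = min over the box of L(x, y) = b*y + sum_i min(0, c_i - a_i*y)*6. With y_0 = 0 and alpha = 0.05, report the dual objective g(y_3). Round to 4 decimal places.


Dual ascent for LP: min 13*x1 + 12*x2, 4*x1 + 1*x2 = 25, 0 <= x_i <= 6
Step 1: y^k = 0.0, reduced costs: (13.0, 12.0)
  x^k = (0.0, 0.0), subgradient = b - a^T x = 25.0
  y^{k+1} = 0.0 + 0.05*25.0 = 1.25
Step 2: y^k = 1.25, reduced costs: (8.0, 10.75)
  x^k = (0.0, 0.0), subgradient = b - a^T x = 25.0
  y^{k+1} = 1.25 + 0.05*25.0 = 2.5
Step 3: y^k = 2.5, reduced costs: (3.0, 9.5)
  x^k = (0.0, 0.0), subgradient = b - a^T x = 25.0
  y^{k+1} = 2.5 + 0.05*25.0 = 3.75
Dual objective at y_3 = 3.75: reduced costs (-2.0, 8.25), box minimizer x = (6.0, 0.0)
g(y_3) = b*y + (c1 - a1*y)*x1 + (c2 - a2*y)*x2 = 25*3.75 + (-2.0)*6.0 + 8.25*0.0 = 93.75 - 12.0 + 0.0 = 81.75


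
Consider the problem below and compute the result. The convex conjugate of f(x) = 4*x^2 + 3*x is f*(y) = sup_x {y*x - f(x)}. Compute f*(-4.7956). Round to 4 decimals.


f*(y) = sup_x {y*x - a*x^2 - b*x} = sup_x {(y-b)*x - a*x^2}
FOC: (y - b) - 2a*x = 0 => x* = (y - b)/(2a)
x* = (-4.7956 - 3)/(2*4) = -0.9745
f*(-4.7956) = (y-b)^2/(4a) = (-4.7956 - 3)^2/(4*4)
= 60.7714/16 = 3.7982


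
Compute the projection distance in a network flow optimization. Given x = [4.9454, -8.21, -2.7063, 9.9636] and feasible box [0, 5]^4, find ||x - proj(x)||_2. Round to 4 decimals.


Project each component onto [0, 5].
clip(4.9454) = 4.9454, clip(-8.21) = 0.0, clip(-2.7063) = 0.0, clip(9.9636) = 5.0
Projection = [4.9454, 0.0, 0.0, 5.0]
Squared diffs: [0.0, 67.4041, 7.3241, 24.6373]
Distance = sqrt(99.3655) = 9.9682


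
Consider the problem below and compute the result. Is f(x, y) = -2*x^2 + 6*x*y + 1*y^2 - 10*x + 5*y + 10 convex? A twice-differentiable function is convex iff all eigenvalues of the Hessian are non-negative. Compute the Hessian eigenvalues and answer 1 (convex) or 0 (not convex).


The Hessian of f(x,y) = -2*x^2 + 6*x*y + 1*y^2 - 10*x + 5*y + 10 is:
H = [[-4, 6], [6, 2]]
Trace = -4 + 2 = -2
Determinant = -4*2 - (6)^2 = -44
Discriminant = (-2)^2 - 4*-44 = 180.0
Eigenvalues: lambda_1 = -7.7082, lambda_2 = 5.7082
The function is not convex.

0


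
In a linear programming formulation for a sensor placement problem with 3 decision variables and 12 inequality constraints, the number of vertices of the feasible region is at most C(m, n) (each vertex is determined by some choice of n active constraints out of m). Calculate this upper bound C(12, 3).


Each vertex corresponds to some choice of n active constraints out of m, so the number of vertices is at most C(m, n) = m! / (n!(m-n)!).
m = 12, n = 3
Numerator: 12 * 11 * 10
Denominator: 3! = 6
C(12, 3) = 220


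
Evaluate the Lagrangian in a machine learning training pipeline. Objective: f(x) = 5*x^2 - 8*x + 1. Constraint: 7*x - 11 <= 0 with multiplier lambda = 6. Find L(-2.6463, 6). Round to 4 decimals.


Step 1: Evaluate f(x).
f(-2.6463) = 5*(-2.6463)^2 - 8*(-2.6463) + 1 = 57.1849
Step 2: Evaluate g(x).
g(-2.6463) = 7*-2.6463 - 11 = -29.5241
Step 3: Compute Lagrangian.
L = 57.1849 + 6*-29.5241 = -119.9597


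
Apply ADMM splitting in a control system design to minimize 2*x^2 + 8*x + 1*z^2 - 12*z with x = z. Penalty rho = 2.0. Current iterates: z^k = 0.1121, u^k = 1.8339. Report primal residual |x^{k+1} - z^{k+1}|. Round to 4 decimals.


ADMM iteration with rho = 2.0, z^k = 0.1121, u^k = 1.8339
Step 1: x-update.
Minimize 2*x^2 + 8*x + (2.0/2)*(x - 0.1121 + 1.8339)^2
FOC: (2*2 + 2.0)*x = -8 + 2.0*(0.1121 - 1.8339)
x^{k+1} = -1.9073
Step 2: z-update.
Minimize 1*z^2 - 12*z + (2.0/2)*(-1.9073 - z + 1.8339)^2
FOC: (2*1 + 2.0)*z = 12 + 2.0*(-1.9073 + 1.8339)
z^{k+1} = 2.9633
Step 3: u-update.
u^{k+1} = 1.8339 - 1.9073 - 2.9633 = -3.0367
Step 4: Primal residual = |-1.9073 - 2.9633| = 4.8706


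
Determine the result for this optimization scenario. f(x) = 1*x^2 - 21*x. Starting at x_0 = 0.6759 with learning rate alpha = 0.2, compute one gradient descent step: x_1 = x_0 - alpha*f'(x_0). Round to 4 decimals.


We compute the gradient at x_0 and apply the update.
f'(x) = 2*x - 21
f'(0.6759) = 2*0.6759 - 21 = -19.6482
x_1 = 0.6759 - 0.2*-19.6482 = 4.6055


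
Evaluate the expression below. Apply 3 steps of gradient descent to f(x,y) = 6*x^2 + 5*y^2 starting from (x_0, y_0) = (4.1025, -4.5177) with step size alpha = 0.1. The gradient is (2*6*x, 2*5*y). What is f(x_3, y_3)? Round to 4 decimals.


Gradient descent on f(x,y) = 6*x^2 + 5*y^2.
Starting point: (4.1025, -4.5177), alpha = 0.1
Step 1: grad_x = 2*6*4.1025 = 49.23, grad_y = 2*5*-4.5177 = -45.177
  x_1 = 4.1025 - 0.1*49.23 = -0.8205
  y_1 = -4.5177 - 0.1*-45.177 = 0.0
Step 2: grad_x = 2*6*-0.8205 = -9.846, grad_y = 2*5*0.0 = 0.0
  x_2 = -0.8205 - 0.1*-9.846 = 0.1641
  y_2 = 0.0 - 0.1*0.0 = 0.0
Step 3: grad_x = 2*6*0.1641 = 1.9692, grad_y = 2*5*0.0 = 0.0
  x_3 = 0.1641 - 0.1*1.9692 = -0.0328
  y_3 = 0.0 - 0.1*0.0 = 0.0
f(-0.0328, 0.0) = 6*(-0.0328)^2 + 5*0.0^2 = 0.0065


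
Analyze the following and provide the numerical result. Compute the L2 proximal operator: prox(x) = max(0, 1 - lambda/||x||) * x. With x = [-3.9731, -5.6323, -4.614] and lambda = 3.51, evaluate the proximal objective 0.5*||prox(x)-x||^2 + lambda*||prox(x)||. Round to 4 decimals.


Step 1: Compute ||x||.
||x|| = 8.2944
Step 2: Compute scaling factor.
scale = max(0, 1 - 3.51/8.2944) = 0.5768
Step 3: prox(x) = [-2.2918, -3.2488, -2.6615]
||prox(x)|| = 4.7844
Step 4: Proximal objective.
0.5*||prox-x||^2 = 6.1601
lambda*||prox|| = 16.7932
Total = 22.9533


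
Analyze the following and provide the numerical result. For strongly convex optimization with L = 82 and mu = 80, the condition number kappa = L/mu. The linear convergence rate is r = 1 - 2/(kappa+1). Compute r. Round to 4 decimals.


Step 1: Compute the condition number.
kappa = L/mu = 82/80 = 1.025
Step 2: Compute the convergence rate.
r = 1 - 2/(kappa + 1) = 1 - 2*mu/(L + mu) = (L - mu)/(L + mu) = 2/162 = 0.0123


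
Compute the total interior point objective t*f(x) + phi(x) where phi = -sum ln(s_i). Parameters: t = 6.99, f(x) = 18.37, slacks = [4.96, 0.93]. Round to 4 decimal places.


Step 1: Compute log-barrier.
ln values: [1.6014, -0.0726]
phi = -(1.6014 - 0.0726) = -1.5288
Step 2: Compute augmented objective.
t*f(x) = 6.99*18.37 = 128.4063
Total = 128.4063 - 1.5288 = 126.8775


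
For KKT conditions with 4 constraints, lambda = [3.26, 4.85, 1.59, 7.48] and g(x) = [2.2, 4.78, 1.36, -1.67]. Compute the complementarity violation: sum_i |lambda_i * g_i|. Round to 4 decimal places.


KKT complementary slackness check:
lambda_1 * g_1 = 3.26 * 2.2 = 7.172
lambda_2 * g_2 = 4.85 * 4.78 = 23.183
lambda_3 * g_3 = 1.59 * 1.36 = 2.1624
lambda_4 * g_4 = 7.48 * -1.67 = -12.4916
Total violation = 7.172 + 23.183 + 2.1624 + 12.4916 = 45.009


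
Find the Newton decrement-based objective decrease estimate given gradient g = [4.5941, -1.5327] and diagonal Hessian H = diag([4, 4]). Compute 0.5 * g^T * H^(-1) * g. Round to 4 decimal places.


Step 1: H is diagonal, so H^(-1) * g = [1.1485, -0.3832].
Step 2: g^T H^(-1) g = sum_i g_i^2 / H_ii
  = (4.5941)^2/4 + (-1.5327)^2/4
  = 5.2764 + 0.5873 = 5.8637
Step 3: Objective decrease = 0.5 * g^T H^(-1) g = 2.9319


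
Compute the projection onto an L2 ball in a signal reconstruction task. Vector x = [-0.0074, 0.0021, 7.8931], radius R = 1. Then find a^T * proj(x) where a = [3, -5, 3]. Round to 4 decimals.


Step 1: Compute ||x|| (intermediates to 6 decimals).
||x|| = sqrt((-0.0074)^2 + 0.0021^2 + 7.8931^2) = 7.893104
Step 2: Project.
Since ||x|| > R, scale = R/||x|| = 1/7.893104 = 0.126693, proj(x) = scale * x
proj(x) = [-0.000938, 0.000266, 1.000001]
Step 3: Dot product.
a^T * proj(x) = 3*(-0.000938) - 5*0.000266 + 3*1.000001 = 2.9959


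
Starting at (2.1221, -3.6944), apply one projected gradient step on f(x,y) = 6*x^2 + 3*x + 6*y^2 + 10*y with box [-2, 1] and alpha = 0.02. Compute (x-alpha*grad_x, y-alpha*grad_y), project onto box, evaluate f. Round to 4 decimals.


Step 1: Compute gradient at (2.1221, -3.6944).
grad_x = 2*6*2.1221 + 3 = 28.4652
grad_y = 2*6*-3.6944 + 10 = -34.3328
Step 2: Gradient step.
x_raw = 2.1221 - 0.02*28.4652 = 1.5528
y_raw = -3.6944 - 0.02*-34.3328 = -3.0077
Step 3: Project onto [-2, 1].
x_proj = clip(1.5528) = 1.0
y_proj = clip(-3.0077) = -2.0
Step 4: Evaluate f.
f(1.0, -2.0) = 13.0


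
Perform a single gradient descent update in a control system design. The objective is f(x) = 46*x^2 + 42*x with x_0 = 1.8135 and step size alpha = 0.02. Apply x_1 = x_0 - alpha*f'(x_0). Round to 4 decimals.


We compute the gradient at x_0 and apply the update.
f'(x) = 92*x + 42
f'(1.8135) = 92*1.8135 + 42 = 208.842
x_1 = 1.8135 - 0.02*208.842 = -2.3633


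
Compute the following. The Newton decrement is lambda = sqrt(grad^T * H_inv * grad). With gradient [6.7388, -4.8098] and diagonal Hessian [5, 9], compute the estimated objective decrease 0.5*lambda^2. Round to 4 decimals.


Step 1: H is diagonal, so H^(-1) * g = [1.3478, -0.5344].
Step 2: g^T H^(-1) g = sum_i g_i^2 / H_ii
  = (6.7388)^2/5 + (-4.8098)^2/9
  = 9.0823 + 2.5705 = 11.6527
Step 3: Objective decrease = 0.5 * g^T H^(-1) g = 5.8264


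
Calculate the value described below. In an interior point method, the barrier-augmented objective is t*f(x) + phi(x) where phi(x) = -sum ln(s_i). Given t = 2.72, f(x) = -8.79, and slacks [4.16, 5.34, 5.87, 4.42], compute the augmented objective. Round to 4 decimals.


Step 1: Compute log-barrier.
ln values: [1.4255, 1.6752, 1.7699, 1.4861]
phi = -(1.4255 + 1.6752 + 1.7699 + 1.4861) = -6.3567
Step 2: Compute augmented objective.
t*f(x) = 2.72*-8.79 = -23.9088
Total = -23.9088 - 6.3567 = -30.2655


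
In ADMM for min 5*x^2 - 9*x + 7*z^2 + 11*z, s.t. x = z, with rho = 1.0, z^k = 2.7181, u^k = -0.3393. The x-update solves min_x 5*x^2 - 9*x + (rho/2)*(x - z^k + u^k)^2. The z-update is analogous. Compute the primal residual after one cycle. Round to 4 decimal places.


ADMM iteration with rho = 1.0, z^k = 2.7181, u^k = -0.3393
Step 1: x-update.
Minimize 5*x^2 - 9*x + (1.0/2)*(x - 2.7181 - 0.3393)^2
FOC: (2*5 + 1.0)*x = 9 + 1.0*(2.7181 + 0.3393)
x^{k+1} = 1.0961
Step 2: z-update.
Minimize 7*z^2 + 11*z + (1.0/2)*(1.0961 - z - 0.3393)^2
FOC: (2*7 + 1.0)*z = -11 + 1.0*(1.0961 - 0.3393)
z^{k+1} = -0.6829
Step 3: u-update.
u^{k+1} = -0.3393 + 1.0961 + 0.6829 = 1.4397
Step 4: Primal residual = |1.0961 + 0.6829| = 1.779


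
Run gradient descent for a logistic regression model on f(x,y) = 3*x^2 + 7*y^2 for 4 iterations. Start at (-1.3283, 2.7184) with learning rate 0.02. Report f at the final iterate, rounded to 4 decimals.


Gradient descent on f(x,y) = 3*x^2 + 7*y^2.
Starting point: (-1.3283, 2.7184), alpha = 0.02
Step 1: grad_x = 2*3*-1.3283 = -7.9698, grad_y = 2*7*2.7184 = 38.0576
  x_1 = -1.3283 - 0.02*-7.9698 = -1.1689
  y_1 = 2.7184 - 0.02*38.0576 = 1.9572
Step 2: grad_x = 2*3*-1.1689 = -7.0134, grad_y = 2*7*1.9572 = 27.4015
  x_2 = -1.1689 - 0.02*-7.0134 = -1.0286
  y_2 = 1.9572 - 0.02*27.4015 = 1.4092
Step 3: grad_x = 2*3*-1.0286 = -6.1718, grad_y = 2*7*1.4092 = 19.7291
  x_3 = -1.0286 - 0.02*-6.1718 = -0.9052
  y_3 = 1.4092 - 0.02*19.7291 = 1.0146
Step 4: grad_x = 2*3*-0.9052 = -5.4312, grad_y = 2*7*1.0146 = 14.2049
  x_4 = -0.9052 - 0.02*-5.4312 = -0.7966
  y_4 = 1.0146 - 0.02*14.2049 = 0.7305
f(-0.7966, 0.7305) = 3*(-0.7966)^2 + 7*0.7305^2 = 5.6394


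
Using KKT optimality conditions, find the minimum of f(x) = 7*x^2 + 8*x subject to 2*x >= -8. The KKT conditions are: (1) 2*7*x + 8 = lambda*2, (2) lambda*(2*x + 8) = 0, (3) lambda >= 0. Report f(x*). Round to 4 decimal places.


Step 1: Try lambda = 0 (constraint inactive).
Stationarity: 2*7*x + 8 = 0
x* = -8/(2*7) = -4/7 = -0.5714 (rounded; the exact value -4/7 is used below)
Check constraint: 2*-0.5714 = -1.1428 >= -8 -- satisfied.
Step 2: Compute optimal value.
f(x*) = 7*(-4/7)^2 + 8*(-4/7) = -2.2857


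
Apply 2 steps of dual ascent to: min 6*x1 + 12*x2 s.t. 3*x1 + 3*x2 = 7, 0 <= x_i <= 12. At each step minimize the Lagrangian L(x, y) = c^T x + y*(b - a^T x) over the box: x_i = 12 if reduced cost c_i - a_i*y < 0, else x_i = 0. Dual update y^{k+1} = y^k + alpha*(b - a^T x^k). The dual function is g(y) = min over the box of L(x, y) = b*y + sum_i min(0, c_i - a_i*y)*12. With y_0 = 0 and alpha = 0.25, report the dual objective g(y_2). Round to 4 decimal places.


Dual ascent for LP: min 6*x1 + 12*x2, 3*x1 + 3*x2 = 7, 0 <= x_i <= 12
Step 1: y^k = 0.0, reduced costs: (6.0, 12.0)
  x^k = (0.0, 0.0), subgradient = b - a^T x = 7.0
  y^{k+1} = 0.0 + 0.25*7.0 = 1.75
Step 2: y^k = 1.75, reduced costs: (0.75, 6.75)
  x^k = (0.0, 0.0), subgradient = b - a^T x = 7.0
  y^{k+1} = 1.75 + 0.25*7.0 = 3.5
Dual objective at y_2 = 3.5: reduced costs (-4.5, 1.5), box minimizer x = (12.0, 0.0)
g(y_2) = b*y + (c1 - a1*y)*x1 + (c2 - a2*y)*x2 = 7*3.5 + (-4.5)*12.0 + 1.5*0.0 = 24.5 - 54.0 + 0.0 = -29.5


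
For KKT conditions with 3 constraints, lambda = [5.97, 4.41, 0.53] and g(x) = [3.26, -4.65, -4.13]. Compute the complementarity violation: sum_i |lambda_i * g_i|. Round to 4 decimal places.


KKT complementary slackness check:
lambda_1 * g_1 = 5.97 * 3.26 = 19.4622
lambda_2 * g_2 = 4.41 * -4.65 = -20.5065
lambda_3 * g_3 = 0.53 * -4.13 = -2.1889
Total violation = 19.4622 + 20.5065 + 2.1889 = 42.1576


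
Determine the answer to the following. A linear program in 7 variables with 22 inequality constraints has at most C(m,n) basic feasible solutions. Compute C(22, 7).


Each vertex corresponds to some choice of n active constraints out of m, so the number of vertices is at most C(m, n) = m! / (n!(m-n)!).
m = 22, n = 7
Numerator: 22 * 21 * 20 * 19 * 18 * 17 * 16
Denominator: 7! = 5040
C(22, 7) = 170544


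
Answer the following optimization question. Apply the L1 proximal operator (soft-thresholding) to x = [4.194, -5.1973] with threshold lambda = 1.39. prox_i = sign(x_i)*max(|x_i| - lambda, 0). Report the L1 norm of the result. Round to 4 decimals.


Soft-thresholding with lambda = 1.39:
prox(4.194) = sign(4.194)*max(|4.194| - 1.39, 0) = 2.804
prox(-5.1973) = sign(-5.1973)*max(|-5.1973| - 1.39, 0) = -3.8073
prox(x) = [2.804, -3.8073]
||prox(x)||_1 = 2.804 + 3.8073 = 6.6113


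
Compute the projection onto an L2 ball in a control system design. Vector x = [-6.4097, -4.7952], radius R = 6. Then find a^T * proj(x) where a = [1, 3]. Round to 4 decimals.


Step 1: Compute ||x|| (intermediates to 6 decimals).
||x|| = sqrt((-6.4097)^2 + (-4.7952)^2) = 8.004886
Step 2: Project.
Since ||x|| > R, scale = R/||x|| = 6/8.004886 = 0.749542, proj(x) = scale * x
proj(x) = [-4.804339, -3.594204]
Step 3: Dot product.
a^T * proj(x) = 1*(-4.804339) + 3*(-3.594204) = -15.587


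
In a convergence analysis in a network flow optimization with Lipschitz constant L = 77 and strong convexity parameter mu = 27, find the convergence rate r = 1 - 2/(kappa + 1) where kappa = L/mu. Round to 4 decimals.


Step 1: Compute the condition number.
kappa = L/mu = 77/27 = 2.8519
Step 2: Compute the convergence rate.
r = 1 - 2/(kappa + 1) = 1 - 2*mu/(L + mu) = (L - mu)/(L + mu) = 50/104 = 0.4808


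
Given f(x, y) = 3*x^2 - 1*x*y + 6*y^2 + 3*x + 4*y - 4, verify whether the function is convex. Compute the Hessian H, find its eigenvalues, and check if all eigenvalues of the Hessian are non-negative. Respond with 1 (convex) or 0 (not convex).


The Hessian of f(x,y) = 3*x^2 - 1*x*y + 6*y^2 + 3*x + 4*y - 4 is:
H = [[6, -1], [-1, 12]]
Trace = 6 + 12 = 18
Determinant = 6*12 - (-1)^2 = 71
Discriminant = (18)^2 - 4*71 = 40.0
Eigenvalues: lambda_1 = 5.8377, lambda_2 = 12.1623
The function is convex.

1


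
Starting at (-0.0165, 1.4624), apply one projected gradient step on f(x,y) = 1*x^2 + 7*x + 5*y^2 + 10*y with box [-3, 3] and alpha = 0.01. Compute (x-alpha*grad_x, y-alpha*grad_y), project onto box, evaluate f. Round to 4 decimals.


Step 1: Compute gradient at (-0.0165, 1.4624).
grad_x = 2*1*-0.0165 + 7 = 6.967
grad_y = 2*5*1.4624 + 10 = 24.624
Step 2: Gradient step.
x_raw = -0.0165 - 0.01*6.967 = -0.0862
y_raw = 1.4624 - 0.01*24.624 = 1.2162
Step 3: Project onto [-3, 3].
x_proj = clip(-0.0862) = -0.0862
y_proj = clip(1.2162) = 1.2162
Step 4: Evaluate f.
f(-0.0862, 1.2162) = 18.9611


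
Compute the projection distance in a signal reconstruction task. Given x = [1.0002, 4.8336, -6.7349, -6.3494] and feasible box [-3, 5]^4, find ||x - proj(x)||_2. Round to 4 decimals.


Project each component onto [-3, 5].
clip(1.0002) = 1.0002, clip(4.8336) = 4.8336, clip(-6.7349) = -3.0, clip(-6.3494) = -3.0
Projection = [1.0002, 4.8336, -3.0, -3.0]
Squared diffs: [0.0, 0.0, 13.9495, 11.2185]
Distance = sqrt(25.168) = 5.0168


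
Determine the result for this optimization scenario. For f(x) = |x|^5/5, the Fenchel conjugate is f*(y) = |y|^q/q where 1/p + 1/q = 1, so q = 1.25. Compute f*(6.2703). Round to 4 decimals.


The conjugate exponent q satisfies 1/p + 1/q = 1.
p = 5, so q = 5/(5 - 1) = 1.25
|y|^q = 6.2703^1.25 = 9.9223
f*(6.2703) = 9.9223 / 1.25 = 7.9378


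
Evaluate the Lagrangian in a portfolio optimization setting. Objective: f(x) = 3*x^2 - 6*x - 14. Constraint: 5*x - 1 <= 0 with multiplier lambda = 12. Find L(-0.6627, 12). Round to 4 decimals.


Step 1: Evaluate f(x).
f(-0.6627) = 3*(-0.6627)^2 - 6*(-0.6627) - 14 = -8.7063
Step 2: Evaluate g(x).
g(-0.6627) = 5*-0.6627 - 1 = -4.3135
Step 3: Compute Lagrangian.
L = -8.7063 + 12*-4.3135 = -60.4683


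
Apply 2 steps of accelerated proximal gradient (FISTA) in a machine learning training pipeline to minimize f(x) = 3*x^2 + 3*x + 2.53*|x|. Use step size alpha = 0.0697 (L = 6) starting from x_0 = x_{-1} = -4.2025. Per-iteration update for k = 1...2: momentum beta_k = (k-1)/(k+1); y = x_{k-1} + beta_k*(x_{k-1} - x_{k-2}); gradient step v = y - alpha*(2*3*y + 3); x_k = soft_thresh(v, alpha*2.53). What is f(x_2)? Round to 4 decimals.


FISTA on f(x) = 3*x^2 + 3*x + 2.53*|x|
L = 6, alpha = 0.0697
Iteration 1: beta = 0.0, y = -4.2025 + 0.0*(-4.2025 + 4.2025) = -4.2025
  grad(y) = -22.215, v = y - alpha*grad = -2.6541
  prox(v) = soft_thresh(-2.6541, 0.1763) = -2.4778
Iteration 2: beta = 0.3333, y = -2.4778 + 0.3333*(-2.4778 + 4.2025) = -1.9029
  grad(y) = -8.4172, v = y - alpha*grad = -1.3162
  prox(v) = soft_thresh(-1.3162, 0.1763) = -1.1398
f(x_2) = 3*(-1.1398)^2 + 3*(-1.1398) + 2.53*|-1.1398| = 3.362


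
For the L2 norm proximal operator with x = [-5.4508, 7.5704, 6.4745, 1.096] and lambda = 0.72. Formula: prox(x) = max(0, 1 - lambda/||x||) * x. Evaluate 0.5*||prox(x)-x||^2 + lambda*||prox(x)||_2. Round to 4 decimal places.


Step 1: Compute ||x||.
||x|| = 11.408
Step 2: Compute scaling factor.
scale = max(0, 1 - 0.72/11.408) = 0.9369
Step 3: prox(x) = [-5.1068, 7.0926, 6.0659, 1.0268]
||prox(x)|| = 10.688
Step 4: Proximal objective.
0.5*||prox-x||^2 = 0.2592
lambda*||prox|| = 7.6954
Total = 7.9546


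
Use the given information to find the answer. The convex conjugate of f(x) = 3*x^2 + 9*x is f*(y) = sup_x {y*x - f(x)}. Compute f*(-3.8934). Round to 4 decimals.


f*(y) = sup_x {y*x - a*x^2 - b*x} = sup_x {(y-b)*x - a*x^2}
FOC: (y - b) - 2a*x = 0 => x* = (y - b)/(2a)
x* = (-3.8934 - 9)/(2*3) = -2.1489
f*(-3.8934) = (y-b)^2/(4a) = (-3.8934 - 9)^2/(4*3)
= 166.2398/12 = 13.8533


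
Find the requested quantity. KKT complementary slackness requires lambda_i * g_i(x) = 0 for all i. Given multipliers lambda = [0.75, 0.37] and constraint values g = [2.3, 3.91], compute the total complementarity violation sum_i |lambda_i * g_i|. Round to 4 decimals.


KKT complementary slackness check:
lambda_1 * g_1 = 0.75 * 2.3 = 1.725
lambda_2 * g_2 = 0.37 * 3.91 = 1.4467
Total violation = 1.725 + 1.4467 = 3.1717


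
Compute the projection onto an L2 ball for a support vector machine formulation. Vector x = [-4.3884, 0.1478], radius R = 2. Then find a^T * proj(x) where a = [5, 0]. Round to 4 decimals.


Step 1: Compute ||x|| (intermediates to 6 decimals).
||x|| = sqrt((-4.3884)^2 + 0.1478^2) = 4.390888
Step 2: Project.
Since ||x|| > R, scale = R/||x|| = 2/4.390888 = 0.455489, proj(x) = scale * x
proj(x) = [-1.998868, 0.067321]
Step 3: Dot product.
a^T * proj(x) = 5*(-1.998868) + 0*0.067321 = -9.9943


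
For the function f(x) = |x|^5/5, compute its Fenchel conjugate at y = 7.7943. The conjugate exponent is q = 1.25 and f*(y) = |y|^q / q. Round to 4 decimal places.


The conjugate exponent q satisfies 1/p + 1/q = 1.
p = 5, so q = 5/(5 - 1) = 1.25
|y|^q = 7.7943^1.25 = 13.0233
f*(7.7943) = 13.0233 / 1.25 = 10.4186


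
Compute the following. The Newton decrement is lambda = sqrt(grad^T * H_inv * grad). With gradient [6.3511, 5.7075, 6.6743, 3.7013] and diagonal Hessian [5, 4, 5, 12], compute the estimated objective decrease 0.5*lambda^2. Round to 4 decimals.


Step 1: H is diagonal, so H^(-1) * g = [1.2702, 1.4269, 1.3349, 0.3084].
Step 2: g^T H^(-1) g = sum_i g_i^2 / H_ii
  = (6.3511)^2/5 + (5.7075)^2/4 + (6.6743)^2/5 + (3.7013)^2/12
  = 8.0673 + 8.1439 + 8.9093 + 1.1416 = 26.2621
Step 3: Objective decrease = 0.5 * g^T H^(-1) g = 13.131


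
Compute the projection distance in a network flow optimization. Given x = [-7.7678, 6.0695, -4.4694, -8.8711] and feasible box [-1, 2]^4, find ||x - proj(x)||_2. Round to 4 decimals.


Project each component onto [-1, 2].
clip(-7.7678) = -1.0, clip(6.0695) = 2.0, clip(-4.4694) = -1.0, clip(-8.8711) = -1.0
Projection = [-1.0, 2.0, -1.0, -1.0]
Squared diffs: [45.8031, 16.5608, 12.0367, 61.9542]
Distance = sqrt(136.3548) = 11.6771


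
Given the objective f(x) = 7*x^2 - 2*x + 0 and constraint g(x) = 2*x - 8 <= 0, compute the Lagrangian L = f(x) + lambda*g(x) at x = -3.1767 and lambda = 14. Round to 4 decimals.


Step 1: Evaluate f(x).
f(-3.1767) = 7*(-3.1767)^2 - 2*(-3.1767) + 0 = 76.9934
Step 2: Evaluate g(x).
g(-3.1767) = 2*-3.1767 - 8 = -14.3534
Step 3: Compute Lagrangian.
L = 76.9934 + 14*-14.3534 = -123.9542


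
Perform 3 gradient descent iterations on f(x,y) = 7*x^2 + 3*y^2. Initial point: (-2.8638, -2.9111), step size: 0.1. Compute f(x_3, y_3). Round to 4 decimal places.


Gradient descent on f(x,y) = 7*x^2 + 3*y^2.
Starting point: (-2.8638, -2.9111), alpha = 0.1
Step 1: grad_x = 2*7*-2.8638 = -40.0932, grad_y = 2*3*-2.9111 = -17.4666
  x_1 = -2.8638 - 0.1*-40.0932 = 1.1455
  y_1 = -2.9111 - 0.1*-17.4666 = -1.1644
Step 2: grad_x = 2*7*1.1455 = 16.0373, grad_y = 2*3*-1.1644 = -6.9866
  x_2 = 1.1455 - 0.1*16.0373 = -0.4582
  y_2 = -1.1644 - 0.1*-6.9866 = -0.4658
Step 3: grad_x = 2*7*-0.4582 = -6.4149, grad_y = 2*3*-0.4658 = -2.7947
  x_3 = -0.4582 - 0.1*-6.4149 = 0.1833
  y_3 = -0.4658 - 0.1*-2.7947 = -0.1863
f(0.1833, -0.1863) = 7*0.1833^2 + 3*(-0.1863)^2 = 0.3393


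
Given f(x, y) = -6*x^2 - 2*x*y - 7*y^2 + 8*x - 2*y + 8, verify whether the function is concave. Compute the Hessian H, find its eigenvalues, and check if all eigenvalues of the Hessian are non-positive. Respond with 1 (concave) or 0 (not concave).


The Hessian of f(x,y) = -6*x^2 - 2*x*y - 7*y^2 + 8*x - 2*y + 8 is:
H = [[-12, -2], [-2, -14]]
Trace = -12 - 14 = -26
Determinant = -12*-14 - (-2)^2 = 164
Discriminant = (-26)^2 - 4*164 = 20.0
Eigenvalues: lambda_1 = -15.2361, lambda_2 = -10.7639
The function is concave.

1


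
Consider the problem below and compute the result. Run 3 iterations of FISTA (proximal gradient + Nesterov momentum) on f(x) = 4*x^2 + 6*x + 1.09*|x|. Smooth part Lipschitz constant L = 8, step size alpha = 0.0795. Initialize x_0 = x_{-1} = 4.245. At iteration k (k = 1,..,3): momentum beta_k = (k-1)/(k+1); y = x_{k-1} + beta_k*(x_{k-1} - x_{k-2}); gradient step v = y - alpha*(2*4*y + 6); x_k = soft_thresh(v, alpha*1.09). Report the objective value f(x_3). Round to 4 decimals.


FISTA on f(x) = 4*x^2 + 6*x + 1.09*|x|
L = 8, alpha = 0.0795
Iteration 1: beta = 0.0, y = 4.245 + 0.0*(4.245 - 4.245) = 4.245
  grad(y) = 39.96, v = y - alpha*grad = 1.0682
  prox(v) = soft_thresh(1.0682, 0.0867) = 0.9815
Iteration 2: beta = 0.3333, y = 0.9815 + 0.3333*(0.9815 - 4.245) = -0.1063
  grad(y) = 5.1496, v = y - alpha*grad = -0.5157
  prox(v) = soft_thresh(-0.5157, 0.0867) = -0.429
Iteration 3: beta = 0.5, y = -0.429 + 0.5*(-0.429 - 0.9815) = -1.1343
  grad(y) = -3.0746, v = y - alpha*grad = -0.8899
  prox(v) = soft_thresh(-0.8899, 0.0867) = -0.8032
f(x_3) = 4*(-0.8032)^2 + 6*(-0.8032) + 1.09*|-0.8032| = -1.3631


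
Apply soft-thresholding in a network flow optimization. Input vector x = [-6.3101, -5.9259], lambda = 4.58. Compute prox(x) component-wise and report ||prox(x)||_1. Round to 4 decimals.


Soft-thresholding with lambda = 4.58:
prox(-6.3101) = sign(-6.3101)*max(|-6.3101| - 4.58, 0) = -1.7301
prox(-5.9259) = sign(-5.9259)*max(|-5.9259| - 4.58, 0) = -1.3459
prox(x) = [-1.7301, -1.3459]
||prox(x)||_1 = 1.7301 + 1.3459 = 3.076


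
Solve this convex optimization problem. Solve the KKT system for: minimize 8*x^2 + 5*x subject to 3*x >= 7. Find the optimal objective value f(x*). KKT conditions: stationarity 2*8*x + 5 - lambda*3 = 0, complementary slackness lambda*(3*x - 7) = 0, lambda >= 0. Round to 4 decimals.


Step 1: Try lambda = 0 (constraint inactive).
x_unc = -5/(2*8) = -0.3125
Check: 3*-0.3125 = -0.9375 < 7 -- violated!
Step 2: Constraint must be active: 3*x = 7
x* = 7/3 = 2.3333 (rounded; the exact value 7/3 is used below)
lambda = (2*8*(7/3) + 5)/3 = 14.1111
Step 3: Compute optimal value.
f(x*) = 8*(7/3)^2 + 5*(7/3) = 55.2222


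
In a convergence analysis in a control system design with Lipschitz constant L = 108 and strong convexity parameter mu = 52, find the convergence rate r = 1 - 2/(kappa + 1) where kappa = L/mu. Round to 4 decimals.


Step 1: Compute the condition number.
kappa = L/mu = 108/52 = 2.0769
Step 2: Compute the convergence rate.
r = 1 - 2/(kappa + 1) = 1 - 2*mu/(L + mu) = (L - mu)/(L + mu) = 56/160 = 0.35


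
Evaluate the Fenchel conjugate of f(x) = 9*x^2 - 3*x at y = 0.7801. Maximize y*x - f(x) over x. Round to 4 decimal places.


f*(y) = sup_x {y*x - a*x^2 - b*x} = sup_x {(y-b)*x - a*x^2}
FOC: (y - b) - 2a*x = 0 => x* = (y - b)/(2a)
x* = (0.7801 + 3)/(2*9) = 0.21
f*(0.7801) = (y-b)^2/(4a) = (0.7801 + 3)^2/(4*9)
= 14.2892/36 = 0.3969


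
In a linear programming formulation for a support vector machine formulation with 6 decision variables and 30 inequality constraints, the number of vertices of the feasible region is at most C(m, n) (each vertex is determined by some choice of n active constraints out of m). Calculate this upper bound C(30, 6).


Each vertex corresponds to some choice of n active constraints out of m, so the number of vertices is at most C(m, n) = m! / (n!(m-n)!).
m = 30, n = 6
Numerator: 30 * 29 * 28 * 27 * 26 * 25
Denominator: 6! = 720
C(30, 6) = 593775


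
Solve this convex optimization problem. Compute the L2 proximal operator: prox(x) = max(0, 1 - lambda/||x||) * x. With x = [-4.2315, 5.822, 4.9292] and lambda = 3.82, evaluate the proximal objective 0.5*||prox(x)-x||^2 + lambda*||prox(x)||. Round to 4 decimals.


Step 1: Compute ||x||.
||x|| = 8.7234
Step 2: Compute scaling factor.
scale = max(0, 1 - 3.82/8.7234) = 0.5621
Step 3: prox(x) = [-2.3785, 3.2725, 2.7707]
||prox(x)|| = 4.9034
Step 4: Proximal objective.
0.5*||prox-x||^2 = 7.2962
lambda*||prox|| = 18.731
Total = 26.0273


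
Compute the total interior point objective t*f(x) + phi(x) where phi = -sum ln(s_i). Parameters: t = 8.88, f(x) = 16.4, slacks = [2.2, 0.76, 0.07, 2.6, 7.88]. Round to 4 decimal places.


Step 1: Compute log-barrier.
ln values: [0.7885, -0.2744, -2.6593, 0.9555, 2.0643]
phi = -(0.7885 - 0.2744 - 2.6593 + 0.9555 + 2.0643) = -0.8746
Step 2: Compute augmented objective.
t*f(x) = 8.88*16.4 = 145.632
Total = 145.632 - 0.8746 = 144.7574


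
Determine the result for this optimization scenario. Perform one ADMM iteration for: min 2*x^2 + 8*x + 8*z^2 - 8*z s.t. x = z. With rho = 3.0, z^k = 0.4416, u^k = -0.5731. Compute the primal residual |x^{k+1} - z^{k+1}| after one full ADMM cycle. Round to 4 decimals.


ADMM iteration with rho = 3.0, z^k = 0.4416, u^k = -0.5731
Step 1: x-update.
Minimize 2*x^2 + 8*x + (3.0/2)*(x - 0.4416 - 0.5731)^2
FOC: (2*2 + 3.0)*x = -8 + 3.0*(0.4416 + 0.5731)
x^{k+1} = -0.708
Step 2: z-update.
Minimize 8*z^2 - 8*z + (3.0/2)*(-0.708 - z - 0.5731)^2
FOC: (2*8 + 3.0)*z = 8 + 3.0*(-0.708 - 0.5731)
z^{k+1} = 0.2188
Step 3: u-update.
u^{k+1} = -0.5731 - 0.708 - 0.2188 = -1.4999
Step 4: Primal residual = |-0.708 - 0.2188| = 0.9268


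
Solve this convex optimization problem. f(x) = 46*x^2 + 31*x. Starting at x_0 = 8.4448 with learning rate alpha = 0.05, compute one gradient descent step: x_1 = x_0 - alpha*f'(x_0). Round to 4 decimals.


We compute the gradient at x_0 and apply the update.
f'(x) = 92*x + 31
f'(8.4448) = 92*8.4448 + 31 = 807.9216
x_1 = 8.4448 - 0.05*807.9216 = -31.9513
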